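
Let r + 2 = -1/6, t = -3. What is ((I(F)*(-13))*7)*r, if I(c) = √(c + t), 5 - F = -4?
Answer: 1183*√6/6 ≈ 482.96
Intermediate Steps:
F = 9 (F = 5 - 1*(-4) = 5 + 4 = 9)
I(c) = √(-3 + c) (I(c) = √(c - 3) = √(-3 + c))
r = -13/6 (r = -2 - 1/6 = -2 - 1*⅙ = -2 - ⅙ = -13/6 ≈ -2.1667)
((I(F)*(-13))*7)*r = ((√(-3 + 9)*(-13))*7)*(-13/6) = ((√6*(-13))*7)*(-13/6) = (-13*√6*7)*(-13/6) = -91*√6*(-13/6) = 1183*√6/6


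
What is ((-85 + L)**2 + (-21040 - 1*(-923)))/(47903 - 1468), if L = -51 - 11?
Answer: 1492/46435 ≈ 0.032131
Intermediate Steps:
L = -62
((-85 + L)**2 + (-21040 - 1*(-923)))/(47903 - 1468) = ((-85 - 62)**2 + (-21040 - 1*(-923)))/(47903 - 1468) = ((-147)**2 + (-21040 + 923))/46435 = (21609 - 20117)*(1/46435) = 1492*(1/46435) = 1492/46435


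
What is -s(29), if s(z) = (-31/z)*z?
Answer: 31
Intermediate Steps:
s(z) = -31
-s(29) = -1*(-31) = 31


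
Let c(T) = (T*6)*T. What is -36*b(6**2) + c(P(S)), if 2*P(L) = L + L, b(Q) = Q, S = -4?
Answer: -1200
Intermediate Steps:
P(L) = L (P(L) = (L + L)/2 = (2*L)/2 = L)
c(T) = 6*T**2 (c(T) = (6*T)*T = 6*T**2)
-36*b(6**2) + c(P(S)) = -36*6**2 + 6*(-4)**2 = -36*36 + 6*16 = -1296 + 96 = -1200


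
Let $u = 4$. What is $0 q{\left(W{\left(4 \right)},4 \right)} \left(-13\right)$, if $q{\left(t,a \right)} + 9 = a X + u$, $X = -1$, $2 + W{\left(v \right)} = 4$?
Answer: $0$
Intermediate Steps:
$W{\left(v \right)} = 2$ ($W{\left(v \right)} = -2 + 4 = 2$)
$q{\left(t,a \right)} = -5 - a$ ($q{\left(t,a \right)} = -9 + \left(a \left(-1\right) + 4\right) = -9 - \left(-4 + a\right) = -5 - a$)
$0 q{\left(W{\left(4 \right)},4 \right)} \left(-13\right) = 0 \left(-5 - 4\right) \left(-13\right) = 0 \left(-9\right) \left(-13\right) = 0 \left(-13\right) = 0$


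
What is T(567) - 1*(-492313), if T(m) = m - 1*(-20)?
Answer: 492900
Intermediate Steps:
T(m) = 20 + m (T(m) = m + 20 = 20 + m)
T(567) - 1*(-492313) = (20 + 567) - 1*(-492313) = 587 + 492313 = 492900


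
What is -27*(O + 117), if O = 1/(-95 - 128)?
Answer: -704430/223 ≈ -3158.9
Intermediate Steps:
O = -1/223 (O = 1/(-223) = -1/223 ≈ -0.0044843)
-27*(O + 117) = -27*(-1/223 + 117) = -27*26090/223 = -704430/223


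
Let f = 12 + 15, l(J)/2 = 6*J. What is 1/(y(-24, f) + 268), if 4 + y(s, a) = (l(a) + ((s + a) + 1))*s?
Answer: -1/7608 ≈ -0.00013144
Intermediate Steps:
l(J) = 12*J (l(J) = 2*(6*J) = 12*J)
f = 27
y(s, a) = -4 + s*(1 + s + 13*a) (y(s, a) = -4 + (12*a + ((s + a) + 1))*s = -4 + (12*a + ((a + s) + 1))*s = -4 + (12*a + (1 + a + s))*s = -4 + (1 + s + 13*a)*s = -4 + s*(1 + s + 13*a))
1/(y(-24, f) + 268) = 1/((-4 - 24 + (-24)**2 + 13*27*(-24)) + 268) = 1/((-4 - 24 + 576 - 8424) + 268) = 1/(-7876 + 268) = 1/(-7608) = -1/7608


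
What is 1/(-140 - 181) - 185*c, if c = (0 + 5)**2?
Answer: -1484626/321 ≈ -4625.0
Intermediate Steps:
c = 25 (c = 5**2 = 25)
1/(-140 - 181) - 185*c = 1/(-140 - 181) - 185*25 = 1/(-321) - 4625 = -1/321 - 4625 = -1484626/321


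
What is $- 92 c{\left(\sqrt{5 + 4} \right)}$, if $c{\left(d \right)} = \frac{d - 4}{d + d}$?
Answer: $\frac{46}{3} \approx 15.333$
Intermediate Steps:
$c{\left(d \right)} = \frac{-4 + d}{2 d}$
$- 92 c{\left(\sqrt{5 + 4} \right)} = - 92 \frac{-4 + \sqrt{5 + 4}}{2 \sqrt{5 + 4}} = - 92 \frac{-4 + \sqrt{9}}{2 \sqrt{9}} = - 92 \frac{-4 + 3}{2 \cdot 3} = - 92 \cdot \frac{1}{2} \cdot \frac{1}{3} \left(-1\right) = \left(-92\right) \left(- \frac{1}{6}\right) = \frac{46}{3}$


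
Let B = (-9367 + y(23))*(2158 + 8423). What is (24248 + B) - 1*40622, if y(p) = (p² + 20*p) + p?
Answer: -88420629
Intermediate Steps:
y(p) = p² + 21*p
B = -88404255 (B = (-9367 + 23*(21 + 23))*(2158 + 8423) = (-9367 + 23*44)*10581 = (-9367 + 1012)*10581 = -8355*10581 = -88404255)
(24248 + B) - 1*40622 = (24248 - 88404255) - 1*40622 = -88380007 - 40622 = -88420629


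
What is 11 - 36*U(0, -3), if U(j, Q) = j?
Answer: 11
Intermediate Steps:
11 - 36*U(0, -3) = 11 - 36*0 = 11 + 0 = 11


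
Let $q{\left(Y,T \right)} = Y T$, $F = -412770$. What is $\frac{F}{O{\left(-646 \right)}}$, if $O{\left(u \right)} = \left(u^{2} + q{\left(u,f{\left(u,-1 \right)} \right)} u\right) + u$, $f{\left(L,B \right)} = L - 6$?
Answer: $\frac{206385}{135836681} \approx 0.0015194$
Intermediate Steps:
$f{\left(L,B \right)} = -6 + L$ ($f{\left(L,B \right)} = L - 6 = -6 + L$)
$q{\left(Y,T \right)} = T Y$
$O{\left(u \right)} = u + u^{2} + u^{2} \left(-6 + u\right)$ ($O{\left(u \right)} = \left(u^{2} + \left(-6 + u\right) u u\right) + u = \left(u^{2} + u \left(-6 + u\right) u\right) + u = \left(u^{2} + u^{2} \left(-6 + u\right)\right) + u = u + u^{2} + u^{2} \left(-6 + u\right)$)
$\frac{F}{O{\left(-646 \right)}} = - \frac{412770}{\left(-646\right) \left(1 - 646 - 646 \left(-6 - 646\right)\right)} = - \frac{412770}{\left(-646\right) \left(1 - 646 - -421192\right)} = - \frac{412770}{\left(-646\right) \left(1 - 646 + 421192\right)} = - \frac{412770}{\left(-646\right) 420547} = - \frac{412770}{-271673362} = \left(-412770\right) \left(- \frac{1}{271673362}\right) = \frac{206385}{135836681}$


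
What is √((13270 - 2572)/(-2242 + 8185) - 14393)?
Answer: 3*I*√6275140403/1981 ≈ 119.96*I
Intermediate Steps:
√((13270 - 2572)/(-2242 + 8185) - 14393) = √(10698/5943 - 14393) = √(10698*(1/5943) - 14393) = √(3566/1981 - 14393) = √(-28508967/1981) = 3*I*√6275140403/1981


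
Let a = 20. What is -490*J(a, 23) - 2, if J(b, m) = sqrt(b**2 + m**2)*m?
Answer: -2 - 11270*sqrt(929) ≈ -3.4351e+5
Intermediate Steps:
J(b, m) = m*sqrt(b**2 + m**2)
-490*J(a, 23) - 2 = -11270*sqrt(20**2 + 23**2) - 2 = -11270*sqrt(400 + 529) - 2 = -11270*sqrt(929) - 2 = -2 - 11270*sqrt(929)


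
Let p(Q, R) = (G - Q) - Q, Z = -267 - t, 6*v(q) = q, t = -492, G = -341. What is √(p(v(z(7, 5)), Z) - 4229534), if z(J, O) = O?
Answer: I*√38068890/3 ≈ 2056.7*I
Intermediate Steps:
v(q) = q/6
Z = 225 (Z = -267 - 1*(-492) = -267 + 492 = 225)
p(Q, R) = -341 - 2*Q (p(Q, R) = (-341 - Q) - Q = -341 - 2*Q)
√(p(v(z(7, 5)), Z) - 4229534) = √((-341 - 5/3) - 4229534) = √(-1028/3 - 4229534) = √(-12689630/3) = I*√38068890/3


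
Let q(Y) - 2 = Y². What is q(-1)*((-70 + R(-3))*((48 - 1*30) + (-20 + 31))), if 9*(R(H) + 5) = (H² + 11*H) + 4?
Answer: -20155/3 ≈ -6718.3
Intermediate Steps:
R(H) = -41/9 + H²/9 + 11*H/9 (R(H) = -5 + ((H² + 11*H) + 4)/9 = -5 + (4 + H² + 11*H)/9 = -5 + (4/9 + H²/9 + 11*H/9) = -41/9 + H²/9 + 11*H/9)
q(Y) = 2 + Y²
q(-1)*((-70 + R(-3))*((48 - 1*30) + (-20 + 31))) = (2 + (-1)²)*((-70 + (-41/9 + (⅑)*(-3)² + (11/9)*(-3)))*((48 - 1*30) + (-20 + 31))) = (2 + 1)*((-70 + (-41/9 + (⅑)*9 - 11/3))*((48 - 30) + 11)) = 3*((-70 + (-41/9 + 1 - 11/3))*(18 + 11)) = 3*((-70 - 65/9)*29) = 3*(-695/9*29) = 3*(-20155/9) = -20155/3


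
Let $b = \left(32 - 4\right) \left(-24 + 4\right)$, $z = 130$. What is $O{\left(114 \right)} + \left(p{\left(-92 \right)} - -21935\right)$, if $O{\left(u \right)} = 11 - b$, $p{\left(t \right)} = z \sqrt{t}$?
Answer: $22506 + 260 i \sqrt{23} \approx 22506.0 + 1246.9 i$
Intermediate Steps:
$b = -560$ ($b = 28 \left(-20\right) = -560$)
$p{\left(t \right)} = 130 \sqrt{t}$
$O{\left(u \right)} = 571$ ($O{\left(u \right)} = 11 - -560 = 11 + 560 = 571$)
$O{\left(114 \right)} + \left(p{\left(-92 \right)} - -21935\right) = 571 + \left(130 \sqrt{-92} - -21935\right) = 571 + \left(130 \cdot 2 i \sqrt{23} + 21935\right) = 571 + \left(260 i \sqrt{23} + 21935\right) = 571 + \left(21935 + 260 i \sqrt{23}\right) = 22506 + 260 i \sqrt{23}$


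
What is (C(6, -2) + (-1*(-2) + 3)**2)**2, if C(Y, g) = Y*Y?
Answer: 3721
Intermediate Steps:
C(Y, g) = Y**2
(C(6, -2) + (-1*(-2) + 3)**2)**2 = (6**2 + (-1*(-2) + 3)**2)**2 = (36 + (2 + 3)**2)**2 = (36 + 5**2)**2 = (36 + 25)**2 = 61**2 = 3721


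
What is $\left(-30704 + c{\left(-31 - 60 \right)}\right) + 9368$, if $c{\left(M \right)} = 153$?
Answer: $-21183$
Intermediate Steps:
$\left(-30704 + c{\left(-31 - 60 \right)}\right) + 9368 = \left(-30704 + 153\right) + 9368 = -30551 + 9368 = -21183$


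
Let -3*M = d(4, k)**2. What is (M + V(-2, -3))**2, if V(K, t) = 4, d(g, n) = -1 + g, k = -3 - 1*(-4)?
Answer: 1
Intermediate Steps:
k = 1 (k = -3 + 4 = 1)
M = -3 (M = -(-1 + 4)**2/3 = -1/3*3**2 = -1/3*9 = -3)
(M + V(-2, -3))**2 = (-3 + 4)**2 = 1**2 = 1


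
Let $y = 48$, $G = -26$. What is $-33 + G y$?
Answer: $-1281$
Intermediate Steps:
$-33 + G y = -33 - 1248 = -1281$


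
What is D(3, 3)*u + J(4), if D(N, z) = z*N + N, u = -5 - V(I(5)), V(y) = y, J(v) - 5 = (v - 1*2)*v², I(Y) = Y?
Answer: -83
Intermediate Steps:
J(v) = 5 + v²*(-2 + v) (J(v) = 5 + (v - 1*2)*v² = 5 + (v - 2)*v² = 5 + (-2 + v)*v² = 5 + v²*(-2 + v))
u = -10 (u = -5 - 1*5 = -5 - 5 = -10)
D(N, z) = N + N*z (D(N, z) = N*z + N = N + N*z)
D(3, 3)*u + J(4) = (3*(1 + 3))*(-10) + (5 + 4³ - 2*4²) = (3*4)*(-10) + (5 + 64 - 2*16) = 12*(-10) + (5 + 64 - 32) = -120 + 37 = -83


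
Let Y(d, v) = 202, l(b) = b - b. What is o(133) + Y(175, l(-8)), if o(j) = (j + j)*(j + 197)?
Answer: 87982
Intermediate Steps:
l(b) = 0
o(j) = 2*j*(197 + j) (o(j) = (2*j)*(197 + j) = 2*j*(197 + j))
o(133) + Y(175, l(-8)) = 2*133*(197 + 133) + 202 = 2*133*330 + 202 = 87780 + 202 = 87982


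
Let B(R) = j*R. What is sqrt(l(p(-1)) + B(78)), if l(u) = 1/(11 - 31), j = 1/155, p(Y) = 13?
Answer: sqrt(43555)/310 ≈ 0.67322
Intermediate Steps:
j = 1/155 ≈ 0.0064516
l(u) = -1/20 (l(u) = 1/(-20) = -1/20)
B(R) = R/155
sqrt(l(p(-1)) + B(78)) = sqrt(-1/20 + (1/155)*78) = sqrt(-1/20 + 78/155) = sqrt(281/620) = sqrt(43555)/310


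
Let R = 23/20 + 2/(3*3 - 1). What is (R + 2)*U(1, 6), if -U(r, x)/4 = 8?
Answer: -544/5 ≈ -108.80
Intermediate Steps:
U(r, x) = -32 (U(r, x) = -4*8 = -32)
R = 7/5 (R = 23*(1/20) + 2/(9 - 1) = 23/20 + 2/8 = 23/20 + 2*(1/8) = 23/20 + 1/4 = 7/5 ≈ 1.4000)
(R + 2)*U(1, 6) = (7/5 + 2)*(-32) = (17/5)*(-32) = -544/5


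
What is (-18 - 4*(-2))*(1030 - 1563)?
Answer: 5330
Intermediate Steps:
(-18 - 4*(-2))*(1030 - 1563) = (-18 + 8)*(-533) = -10*(-533) = 5330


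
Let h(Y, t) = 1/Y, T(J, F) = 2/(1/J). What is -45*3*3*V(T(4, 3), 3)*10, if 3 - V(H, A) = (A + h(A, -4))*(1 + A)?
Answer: 41850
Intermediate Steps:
T(J, F) = 2*J
V(H, A) = 3 - (1 + A)*(A + 1/A) (V(H, A) = 3 - (A + 1/A)*(1 + A) = 3 - (1 + A)*(A + 1/A))
-45*3*3*V(T(4, 3), 3)*10 = -45*3*3*(2 - 1*3 - 1/3 - 1*3²)*10 = -405*(2 - 3 - 1*⅓ - 1*9)*10 = -405*(2 - 3 - ⅓ - 9)*10 = -405*(-31)/3*10 = -45*(-93)*10 = 4185*10 = 41850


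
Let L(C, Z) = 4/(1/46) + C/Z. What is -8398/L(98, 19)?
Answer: -79781/1797 ≈ -44.397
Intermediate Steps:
L(C, Z) = 184 + C/Z (L(C, Z) = 4/(1/46) + C/Z = 4*46 + C/Z = 184 + C/Z)
-8398/L(98, 19) = -8398/(184 + 98/19) = -8398/3594/19 = -8398*19/3594 = -79781/1797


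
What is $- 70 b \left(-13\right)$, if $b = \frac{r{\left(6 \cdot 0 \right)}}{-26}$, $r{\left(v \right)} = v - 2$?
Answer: $70$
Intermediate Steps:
$r{\left(v \right)} = -2 + v$
$b = \frac{1}{13}$ ($b = \frac{-2 + 6 \cdot 0}{-26} = \left(-2 + 0\right) \left(- \frac{1}{26}\right) = \left(-2\right) \left(- \frac{1}{26}\right) = \frac{1}{13} \approx 0.076923$)
$- 70 b \left(-13\right) = \left(-70\right) \frac{1}{13} \left(-13\right) = \left(- \frac{70}{13}\right) \left(-13\right) = 70$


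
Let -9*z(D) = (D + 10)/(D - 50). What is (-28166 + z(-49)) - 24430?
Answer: -15621025/297 ≈ -52596.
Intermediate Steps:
z(D) = -(10 + D)/(9*(-50 + D)) (z(D) = -(D + 10)/(9*(D - 50)) = -(10 + D)/(9*(-50 + D)))
(-28166 + z(-49)) - 24430 = (-28166 + (-10 - 1*(-49))/(9*(-50 - 49))) - 24430 = (-28166 + (⅑)*(-10 + 49)/(-99)) - 24430 = (-28166 + (⅑)*(-1/99)*39) - 24430 = (-28166 - 13/297) - 24430 = -8365315/297 - 24430 = -15621025/297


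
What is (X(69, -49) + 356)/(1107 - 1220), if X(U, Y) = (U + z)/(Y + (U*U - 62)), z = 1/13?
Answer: -10760549/3415425 ≈ -3.1506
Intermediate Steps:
z = 1/13 ≈ 0.076923
X(U, Y) = (1/13 + U)/(-62 + Y + U²) (X(U, Y) = (U + 1/13)/(Y + (U*U - 62)) = (1/13 + U)/(Y + (U² - 62)) = (1/13 + U)/(Y + (-62 + U²)) = (1/13 + U)/(-62 + Y + U²))
(X(69, -49) + 356)/(1107 - 1220) = ((1/13 + 69)/(-62 - 49 + 69²) + 356)/(1107 - 1220) = ((898/13)/(-62 - 49 + 4761) + 356)/(-113) = ((898/13)/4650 + 356)*(-1/113) = ((1/4650)*(898/13) + 356)*(-1/113) = (449/30225 + 356)*(-1/113) = (10760549/30225)*(-1/113) = -10760549/3415425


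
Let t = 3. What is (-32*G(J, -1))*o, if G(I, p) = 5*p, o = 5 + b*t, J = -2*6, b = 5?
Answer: 3200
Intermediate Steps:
J = -12
o = 20 (o = 5 + 5*3 = 5 + 15 = 20)
(-32*G(J, -1))*o = -160*(-1)*20 = -32*(-5)*20 = 160*20 = 3200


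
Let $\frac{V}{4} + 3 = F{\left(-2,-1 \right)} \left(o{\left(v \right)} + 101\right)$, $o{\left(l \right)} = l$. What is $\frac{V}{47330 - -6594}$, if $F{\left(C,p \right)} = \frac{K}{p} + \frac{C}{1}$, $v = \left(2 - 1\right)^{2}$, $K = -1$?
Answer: $- \frac{105}{13481} \approx -0.0077887$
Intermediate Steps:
$v = 1$ ($v = 1^{2} = 1$)
$F{\left(C,p \right)} = C - \frac{1}{p}$ ($F{\left(C,p \right)} = - \frac{1}{p} + \frac{C}{1} = - \frac{1}{p} + C 1 = - \frac{1}{p} + C = C - \frac{1}{p}$)
$V = -420$ ($V = -12 + 4 \left(-2 - \frac{1}{-1}\right) \left(1 + 101\right) = -12 + 4 \left(-2 - -1\right) 102 = -12 + 4 \left(-2 + 1\right) 102 = -12 + 4 \left(\left(-1\right) 102\right) = -12 + 4 \left(-102\right) = -12 - 408 = -420$)
$\frac{V}{47330 - -6594} = - \frac{420}{47330 - -6594} = - \frac{420}{47330 + 6594} = - \frac{420}{53924} = \left(-420\right) \frac{1}{53924} = - \frac{105}{13481}$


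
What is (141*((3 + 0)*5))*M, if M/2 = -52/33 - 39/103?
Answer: -9366630/1133 ≈ -8267.1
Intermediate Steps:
M = -13286/3399 (M = 2*(-52/33 - 39/103) = 2*(-6643/3399) = -13286/3399 ≈ -3.9088)
(141*((3 + 0)*5))*M = (141*((3 + 0)*5))*(-13286/3399) = (141*(3*5))*(-13286/3399) = (141*15)*(-13286/3399) = 2115*(-13286/3399) = -9366630/1133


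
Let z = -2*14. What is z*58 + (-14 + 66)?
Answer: -1572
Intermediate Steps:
z = -28
z*58 + (-14 + 66) = -28*58 + (-14 + 66) = -1624 + 52 = -1572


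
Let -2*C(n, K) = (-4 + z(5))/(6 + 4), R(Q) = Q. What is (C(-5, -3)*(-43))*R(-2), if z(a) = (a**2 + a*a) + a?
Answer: -2193/10 ≈ -219.30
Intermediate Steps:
z(a) = a + 2*a**2 (z(a) = (a**2 + a**2) + a = 2*a**2 + a = a + 2*a**2)
C(n, K) = -51/20 (C(n, K) = -(-4 + 5*(1 + 2*5))/(2*(6 + 4)) = -(-4 + 5*(1 + 10))/(2*10) = -(-4 + 5*11)/(2*10) = -(-4 + 55)/(2*10) = -51/(2*10) = -1/2*51/10 = -51/20)
(C(-5, -3)*(-43))*R(-2) = -51/20*(-43)*(-2) = (2193/20)*(-2) = -2193/10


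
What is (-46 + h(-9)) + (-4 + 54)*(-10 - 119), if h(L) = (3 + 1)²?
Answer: -6480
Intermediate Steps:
h(L) = 16 (h(L) = 4² = 16)
(-46 + h(-9)) + (-4 + 54)*(-10 - 119) = (-46 + 16) + (-4 + 54)*(-10 - 119) = -30 + 50*(-129) = -30 - 6450 = -6480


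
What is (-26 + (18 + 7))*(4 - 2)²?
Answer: -4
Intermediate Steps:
(-26 + (18 + 7))*(4 - 2)² = (-26 + 25)*2² = -1*4 = -4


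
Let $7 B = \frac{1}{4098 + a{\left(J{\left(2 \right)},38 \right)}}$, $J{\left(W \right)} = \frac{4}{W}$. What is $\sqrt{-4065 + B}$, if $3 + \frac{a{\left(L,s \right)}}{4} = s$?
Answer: $\frac{i \sqrt{3577490845474}}{29666} \approx 63.757 i$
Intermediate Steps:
$a{\left(L,s \right)} = -12 + 4 s$
$B = \frac{1}{29666}$ ($B = \frac{1}{7 \left(4098 + \left(-12 + 4 \cdot 38\right)\right)} = \frac{1}{7 \left(4098 + \left(-12 + 152\right)\right)} = \frac{1}{7 \left(4098 + 140\right)} = \frac{1}{7 \cdot 4238} = \frac{1}{7} \cdot \frac{1}{4238} = \frac{1}{29666} \approx 3.3709 \cdot 10^{-5}$)
$\sqrt{-4065 + B} = \sqrt{-4065 + \frac{1}{29666}} = \sqrt{- \frac{120592289}{29666}} = \frac{i \sqrt{3577490845474}}{29666}$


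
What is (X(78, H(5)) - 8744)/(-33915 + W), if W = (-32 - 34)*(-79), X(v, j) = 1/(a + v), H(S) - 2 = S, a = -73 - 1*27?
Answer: 64123/210474 ≈ 0.30466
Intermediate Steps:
a = -100 (a = -73 - 27 = -100)
H(S) = 2 + S
X(v, j) = 1/(-100 + v)
W = 5214 (W = -66*(-79) = 5214)
(X(78, H(5)) - 8744)/(-33915 + W) = (1/(-100 + 78) - 8744)/(-33915 + 5214) = (1/(-22) - 8744)/(-28701) = (-1/22 - 8744)*(-1/28701) = -192369/22*(-1/28701) = 64123/210474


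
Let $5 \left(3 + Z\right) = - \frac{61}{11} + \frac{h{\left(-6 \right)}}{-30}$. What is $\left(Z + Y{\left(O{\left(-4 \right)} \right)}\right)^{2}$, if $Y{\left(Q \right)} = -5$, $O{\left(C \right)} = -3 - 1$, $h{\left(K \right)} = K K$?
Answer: $\frac{6610041}{75625} \approx 87.406$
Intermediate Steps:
$h{\left(K \right)} = K^{2}$
$O{\left(C \right)} = -4$ ($O{\left(C \right)} = -3 - 1 = -4$)
$Z = - \frac{1196}{275}$ ($Z = -3 + \frac{- \frac{61}{11} + \frac{\left(-6\right)^{2}}{-30}}{5} = -3 + \frac{\left(-61\right) \frac{1}{11} + 36 \left(- \frac{1}{30}\right)}{5} = -3 + \frac{- \frac{61}{11} - \frac{6}{5}}{5} = -3 + \frac{1}{5} \left(- \frac{371}{55}\right) = -3 - \frac{371}{275} = - \frac{1196}{275} \approx -4.3491$)
$\left(Z + Y{\left(O{\left(-4 \right)} \right)}\right)^{2} = \left(- \frac{1196}{275} - 5\right)^{2} = \left(- \frac{2571}{275}\right)^{2} = \frac{6610041}{75625}$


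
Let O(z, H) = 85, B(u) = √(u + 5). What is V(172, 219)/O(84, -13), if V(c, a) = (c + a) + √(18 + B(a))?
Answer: 23/5 + √(18 + 4*√14)/85 ≈ 4.6675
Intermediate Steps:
B(u) = √(5 + u)
V(c, a) = a + c + √(18 + √(5 + a)) (V(c, a) = (c + a) + √(18 + √(5 + a)) = (a + c) + √(18 + √(5 + a)) = a + c + √(18 + √(5 + a)))
V(172, 219)/O(84, -13) = (219 + 172 + √(18 + √(5 + 219)))/85 = (219 + 172 + √(18 + √224))*(1/85) = (219 + 172 + √(18 + 4*√14))*(1/85) = (391 + √(18 + 4*√14))*(1/85) = 23/5 + √(18 + 4*√14)/85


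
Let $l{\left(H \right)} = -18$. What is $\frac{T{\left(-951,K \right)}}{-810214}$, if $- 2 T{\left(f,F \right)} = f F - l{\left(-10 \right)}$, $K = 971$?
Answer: $- \frac{923403}{1620428} \approx -0.56985$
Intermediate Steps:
$T{\left(f,F \right)} = -9 - \frac{F f}{2}$ ($T{\left(f,F \right)} = - \frac{f F - -18}{2} = - \frac{F f + 18}{2} = - \frac{18 + F f}{2} = -9 - \frac{F f}{2}$)
$\frac{T{\left(-951,K \right)}}{-810214} = \frac{-9 - \frac{971}{2} \left(-951\right)}{-810214} = \left(-9 + \frac{923421}{2}\right) \left(- \frac{1}{810214}\right) = \frac{923403}{2} \left(- \frac{1}{810214}\right) = - \frac{923403}{1620428}$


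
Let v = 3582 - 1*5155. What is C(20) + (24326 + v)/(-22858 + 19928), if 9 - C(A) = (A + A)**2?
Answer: -4684383/2930 ≈ -1598.8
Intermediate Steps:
v = -1573 (v = 3582 - 5155 = -1573)
C(A) = 9 - 4*A**2 (C(A) = 9 - (A + A)**2 = 9 - (2*A)**2 = 9 - 4*A**2)
C(20) + (24326 + v)/(-22858 + 19928) = (9 - 4*20**2) + (24326 - 1573)/(-22858 + 19928) = (9 - 4*400) + 22753/(-2930) = (9 - 1600) + 22753*(-1/2930) = -1591 - 22753/2930 = -4684383/2930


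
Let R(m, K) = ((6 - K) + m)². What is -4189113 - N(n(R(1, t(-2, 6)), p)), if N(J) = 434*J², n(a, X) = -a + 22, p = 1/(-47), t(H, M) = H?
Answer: -5699867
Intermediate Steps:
p = -1/47 ≈ -0.021277
R(m, K) = (6 + m - K)²
n(a, X) = 22 - a
-4189113 - N(n(R(1, t(-2, 6)), p)) = -4189113 - 434*(22 - (6 + 1 - 1*(-2))²)² = -4189113 - 434*(22 - (6 + 1 + 2)²)² = -4189113 - 434*(22 - 1*9²)² = -4189113 - 434*(22 - 1*81)² = -4189113 - 434*(22 - 81)² = -4189113 - 434*(-59)² = -4189113 - 434*3481 = -4189113 - 1*1510754 = -4189113 - 1510754 = -5699867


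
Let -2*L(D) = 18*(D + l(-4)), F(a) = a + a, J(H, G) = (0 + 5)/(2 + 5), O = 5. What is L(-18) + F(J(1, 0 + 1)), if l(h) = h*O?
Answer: 2404/7 ≈ 343.43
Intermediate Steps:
J(H, G) = 5/7
l(h) = 5*h (l(h) = h*5 = 5*h)
F(a) = 2*a
L(D) = 180 - 9*D (L(D) = -9*(D + 5*(-4)) = -9*(D - 20) = -9*(-20 + D) = -(-360 + 18*D)/2 = 180 - 9*D)
L(-18) + F(J(1, 0 + 1)) = (180 - 9*(-18)) + 2*(5/7) = (180 + 162) + 10/7 = 342 + 10/7 = 2404/7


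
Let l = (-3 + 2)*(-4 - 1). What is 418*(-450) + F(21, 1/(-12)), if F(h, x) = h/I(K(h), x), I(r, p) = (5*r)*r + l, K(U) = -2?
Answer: -4702479/25 ≈ -1.8810e+5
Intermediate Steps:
l = 5 (l = -1*(-5) = 5)
I(r, p) = 5 + 5*r² (I(r, p) = (5*r)*r + 5 = 5*r² + 5 = 5 + 5*r²)
F(h, x) = h/25 (F(h, x) = h/(5 + 5*(-2)²) = h/(5 + 5*4) = h/(5 + 20) = h/25)
418*(-450) + F(21, 1/(-12)) = 418*(-450) + (1/25)*21 = -188100 + 21/25 = -4702479/25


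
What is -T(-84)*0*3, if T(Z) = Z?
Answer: 0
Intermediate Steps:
-T(-84)*0*3 = -(-84)*0*3 = -(-84)*0 = -1*0 = 0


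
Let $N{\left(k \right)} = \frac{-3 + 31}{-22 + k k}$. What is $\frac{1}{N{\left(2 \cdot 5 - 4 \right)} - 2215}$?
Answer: $- \frac{1}{2213} \approx -0.00045188$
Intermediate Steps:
$N{\left(k \right)} = \frac{28}{-22 + k^{2}}$
$\frac{1}{N{\left(2 \cdot 5 - 4 \right)} - 2215} = \frac{1}{\frac{28}{-22 + \left(2 \cdot 5 - 4\right)^{2}} - 2215} = \frac{1}{\frac{28}{-22 + \left(10 - 4\right)^{2}} - 2215} = \frac{1}{\frac{28}{-22 + 6^{2}} - 2215} = \frac{1}{\frac{28}{-22 + 36} - 2215} = \frac{1}{\frac{28}{14} - 2215} = \frac{1}{28 \cdot \frac{1}{14} - 2215} = \frac{1}{2 - 2215} = \frac{1}{-2213} = - \frac{1}{2213}$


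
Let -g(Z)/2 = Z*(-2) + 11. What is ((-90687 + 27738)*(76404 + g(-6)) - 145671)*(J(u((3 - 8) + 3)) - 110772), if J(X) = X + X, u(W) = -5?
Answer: 532507517262966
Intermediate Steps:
g(Z) = -22 + 4*Z (g(Z) = -2*(Z*(-2) + 11) = -2*(-2*Z + 11) = -2*(11 - 2*Z) = -22 + 4*Z)
J(X) = 2*X
((-90687 + 27738)*(76404 + g(-6)) - 145671)*(J(u((3 - 8) + 3)) - 110772) = ((-90687 + 27738)*(76404 + (-22 + 4*(-6))) - 145671)*(2*(-5) - 110772) = (-62949*(76404 + (-22 - 24)) - 145671)*(-10 - 110772) = (-62949*(76404 - 46) - 145671)*(-110782) = (-62949*76358 - 145671)*(-110782) = (-4806659742 - 145671)*(-110782) = -4806805413*(-110782) = 532507517262966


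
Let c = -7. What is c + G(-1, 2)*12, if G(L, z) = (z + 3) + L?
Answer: 41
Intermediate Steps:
G(L, z) = 3 + L + z (G(L, z) = (3 + z) + L = 3 + L + z)
c + G(-1, 2)*12 = -7 + (3 - 1 + 2)*12 = -7 + 4*12 = -7 + 48 = 41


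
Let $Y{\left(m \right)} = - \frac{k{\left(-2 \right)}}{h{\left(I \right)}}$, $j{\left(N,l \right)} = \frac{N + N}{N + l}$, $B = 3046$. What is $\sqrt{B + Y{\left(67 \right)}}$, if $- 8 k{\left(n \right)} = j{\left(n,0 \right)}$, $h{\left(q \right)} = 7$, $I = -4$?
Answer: $\frac{\sqrt{597023}}{14} \approx 55.191$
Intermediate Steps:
$j{\left(N,l \right)} = \frac{2 N}{N + l}$
$k{\left(n \right)} = - \frac{1}{4}$ ($k{\left(n \right)} = - \frac{2 n \frac{1}{n + 0}}{8} = - \frac{2 n \frac{1}{n}}{8} = \left(- \frac{1}{8}\right) 2 = - \frac{1}{4}$)
$Y{\left(m \right)} = \frac{1}{28}$ ($Y{\left(m \right)} = - \frac{-1}{4 \cdot 7} = \left(-1\right) \left(- \frac{1}{28}\right) = \frac{1}{28}$)
$\sqrt{B + Y{\left(67 \right)}} = \sqrt{3046 + \frac{1}{28}} = \sqrt{\frac{85289}{28}} = \frac{\sqrt{597023}}{14}$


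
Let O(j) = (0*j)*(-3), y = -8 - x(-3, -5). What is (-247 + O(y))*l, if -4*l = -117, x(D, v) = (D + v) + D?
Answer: -28899/4 ≈ -7224.8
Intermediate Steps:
x(D, v) = v + 2*D
y = 3 (y = -8 - (-5 + 2*(-3)) = -8 - (-5 - 6) = -8 - 1*(-11) = -8 + 11 = 3)
l = 117/4 (l = -1/4*(-117) = 117/4 ≈ 29.250)
O(j) = 0 (O(j) = 0*(-3) = 0)
(-247 + O(y))*l = (-247 + 0)*(117/4) = -247*117/4 = -28899/4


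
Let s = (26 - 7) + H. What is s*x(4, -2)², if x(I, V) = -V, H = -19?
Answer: 0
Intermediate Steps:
s = 0 (s = (26 - 7) - 19 = 19 - 19 = 0)
s*x(4, -2)² = 0*(-1*(-2))² = 0*2² = 0*4 = 0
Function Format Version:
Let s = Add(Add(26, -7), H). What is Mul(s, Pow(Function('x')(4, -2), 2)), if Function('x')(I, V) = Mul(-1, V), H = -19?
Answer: 0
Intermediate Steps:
s = 0 (s = Add(Add(26, -7), -19) = Add(19, -19) = 0)
Mul(s, Pow(Function('x')(4, -2), 2)) = Mul(0, Pow(Mul(-1, -2), 2)) = Mul(0, Pow(2, 2)) = Mul(0, 4) = 0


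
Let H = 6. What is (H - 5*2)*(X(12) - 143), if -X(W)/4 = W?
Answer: 764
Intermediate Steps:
X(W) = -4*W
(H - 5*2)*(X(12) - 143) = (6 - 5*2)*(-4*12 - 143) = (6 - 10)*(-48 - 143) = -4*(-191) = 764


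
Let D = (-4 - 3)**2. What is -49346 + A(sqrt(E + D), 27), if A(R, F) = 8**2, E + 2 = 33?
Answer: -49282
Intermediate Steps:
E = 31 (E = -2 + 33 = 31)
D = 49 (D = (-7)**2 = 49)
A(R, F) = 64
-49346 + A(sqrt(E + D), 27) = -49346 + 64 = -49282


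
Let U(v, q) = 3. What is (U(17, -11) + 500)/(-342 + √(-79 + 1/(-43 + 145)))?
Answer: -17546652/11938385 - 503*I*√821814/11938385 ≈ -1.4698 - 0.038195*I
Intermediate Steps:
(U(17, -11) + 500)/(-342 + √(-79 + 1/(-43 + 145))) = (3 + 500)/(-342 + √(-79 + 1/(-43 + 145))) = 503/(-342 + √(-79 + 1/102)) = 503/(-342 + √(-8057/102)) = 503/(-342 + I*√821814/102)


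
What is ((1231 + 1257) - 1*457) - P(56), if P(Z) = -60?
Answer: 2091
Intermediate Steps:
((1231 + 1257) - 1*457) - P(56) = ((1231 + 1257) - 1*457) - 1*(-60) = (2488 - 457) + 60 = 2031 + 60 = 2091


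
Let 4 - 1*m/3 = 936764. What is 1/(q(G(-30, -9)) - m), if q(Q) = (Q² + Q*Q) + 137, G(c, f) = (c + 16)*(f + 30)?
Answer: 1/2983289 ≈ 3.3520e-7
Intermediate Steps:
G(c, f) = (16 + c)*(30 + f)
m = -2810280 (m = 12 - 3*936764 = 12 - 2810292 = -2810280)
q(Q) = 137 + 2*Q² (q(Q) = (Q² + Q²) + 137 = 2*Q² + 137 = 137 + 2*Q²)
1/(q(G(-30, -9)) - m) = 1/((137 + 2*(480 + 16*(-9) + 30*(-30) - 30*(-9))²) - 1*(-2810280)) = 1/((137 + 2*(480 - 144 - 900 + 270)²) + 2810280) = 1/((137 + 2*(-294)²) + 2810280) = 1/((137 + 2*86436) + 2810280) = 1/((137 + 172872) + 2810280) = 1/(173009 + 2810280) = 1/2983289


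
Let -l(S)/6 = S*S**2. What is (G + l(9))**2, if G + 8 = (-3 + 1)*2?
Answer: 19236996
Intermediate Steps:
G = -12 (G = -8 + (-3 + 1)*2 = -8 - 2*2 = -8 - 4 = -12)
l(S) = -6*S**3 (l(S) = -6*S*S**2 = -6*S**3)
(G + l(9))**2 = (-12 - 6*9**3)**2 = (-12 - 6*729)**2 = (-12 - 4374)**2 = (-4386)**2 = 19236996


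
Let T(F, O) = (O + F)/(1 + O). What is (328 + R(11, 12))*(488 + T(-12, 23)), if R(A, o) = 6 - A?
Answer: 3786529/24 ≈ 1.5777e+5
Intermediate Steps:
T(F, O) = (F + O)/(1 + O)
(328 + R(11, 12))*(488 + T(-12, 23)) = (328 + (6 - 1*11))*(488 + (-12 + 23)/(1 + 23)) = (328 + (6 - 11))*(488 + 11/24) = (328 - 5)*(488 + (1/24)*11) = 323*(488 + 11/24) = 323*(11723/24) = 3786529/24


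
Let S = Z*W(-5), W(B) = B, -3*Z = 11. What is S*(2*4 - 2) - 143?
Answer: -33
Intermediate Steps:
Z = -11/3 (Z = -⅓*11 = -11/3 ≈ -3.6667)
S = 55/3 (S = -11/3*(-5) = 55/3 ≈ 18.333)
S*(2*4 - 2) - 143 = 55*(2*4 - 2)/3 - 143 = 55*(8 - 2)/3 - 143 = (55/3)*6 - 143 = 110 - 143 = -33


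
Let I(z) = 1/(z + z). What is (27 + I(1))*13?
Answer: 715/2 ≈ 357.50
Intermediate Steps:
I(z) = 1/(2*z)
(27 + I(1))*13 = (27 + (½)/1)*13 = (27 + (½)*1)*13 = (27 + ½)*13 = (55/2)*13 = 715/2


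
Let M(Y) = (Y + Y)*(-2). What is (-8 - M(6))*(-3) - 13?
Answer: -61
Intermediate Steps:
M(Y) = -4*Y (M(Y) = (2*Y)*(-2) = -4*Y)
(-8 - M(6))*(-3) - 13 = (-8 - (-4)*6)*(-3) - 13 = (-8 - 1*(-24))*(-3) - 13 = (-8 + 24)*(-3) - 13 = 16*(-3) - 13 = -48 - 13 = -61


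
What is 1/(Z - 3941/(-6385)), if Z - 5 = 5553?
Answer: 6385/35491771 ≈ 0.00017990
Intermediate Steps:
Z = 5558 (Z = 5 + 5553 = 5558)
1/(Z - 3941/(-6385)) = 1/(5558 - 3941/(-6385)) = 1/(5558 - 3941*(-1/6385)) = 1/(5558 + 3941/6385) = 1/(35491771/6385) = 6385/35491771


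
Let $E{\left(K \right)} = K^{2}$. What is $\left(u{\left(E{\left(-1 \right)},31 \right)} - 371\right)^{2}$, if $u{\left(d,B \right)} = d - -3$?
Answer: $134689$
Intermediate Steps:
$u{\left(d,B \right)} = 3 + d$ ($u{\left(d,B \right)} = d + 3 = 3 + d$)
$\left(u{\left(E{\left(-1 \right)},31 \right)} - 371\right)^{2} = \left(\left(3 + \left(-1\right)^{2}\right) - 371\right)^{2} = \left(\left(3 + 1\right) - 371\right)^{2} = \left(4 - 371\right)^{2} = \left(-367\right)^{2} = 134689$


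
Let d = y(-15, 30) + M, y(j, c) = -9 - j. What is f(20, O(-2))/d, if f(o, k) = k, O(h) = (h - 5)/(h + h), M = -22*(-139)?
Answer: 7/12256 ≈ 0.00057115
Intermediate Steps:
M = 3058
O(h) = (-5 + h)/(2*h) (O(h) = (-5 + h)/((2*h)) = (-5 + h)*(1/(2*h)) = (-5 + h)/(2*h))
d = 3064 (d = (-9 - 1*(-15)) + 3058 = (-9 + 15) + 3058 = 6 + 3058 = 3064)
f(20, O(-2))/d = ((½)*(-5 - 2)/(-2))/3064 = ((½)*(-½)*(-7))*(1/3064) = (7/4)*(1/3064) = 7/12256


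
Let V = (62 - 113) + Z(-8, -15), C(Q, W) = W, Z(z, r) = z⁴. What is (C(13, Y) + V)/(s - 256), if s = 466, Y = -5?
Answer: 404/21 ≈ 19.238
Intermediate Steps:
V = 4045 (V = (62 - 113) + (-8)⁴ = -51 + 4096 = 4045)
(C(13, Y) + V)/(s - 256) = (-5 + 4045)/(466 - 256) = 4040/210 = (1/210)*4040 = 404/21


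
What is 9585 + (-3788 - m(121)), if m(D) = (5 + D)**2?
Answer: -10079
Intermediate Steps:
9585 + (-3788 - m(121)) = 9585 + (-3788 - (5 + 121)**2) = 9585 + (-3788 - 1*126**2) = 9585 + (-3788 - 1*15876) = 9585 + (-3788 - 15876) = 9585 - 19664 = -10079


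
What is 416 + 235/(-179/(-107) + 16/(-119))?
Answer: 11141279/19589 ≈ 568.75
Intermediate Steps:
416 + 235/(-179/(-107) + 16/(-119)) = 416 + 235/(-179*(-1/107) + 16*(-1/119)) = 416 + 235/(179/107 - 16/119) = 416 + 235/(19589/12733) = 416 + 235*(12733/19589) = 416 + 2992255/19589 = 11141279/19589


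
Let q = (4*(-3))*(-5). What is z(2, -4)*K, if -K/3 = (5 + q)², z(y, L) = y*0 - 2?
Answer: 25350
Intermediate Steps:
z(y, L) = -2 (z(y, L) = 0 - 2 = -2)
q = 60 (q = -12*(-5) = 60)
K = -12675 (K = -3*(5 + 60)² = -3*65² = -3*4225 = -12675)
z(2, -4)*K = -2*(-12675) = 25350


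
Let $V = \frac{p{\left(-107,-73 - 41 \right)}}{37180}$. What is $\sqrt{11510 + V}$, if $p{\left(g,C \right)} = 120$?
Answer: $\frac{2 \sqrt{58842014}}{143} \approx 107.28$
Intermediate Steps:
$V = \frac{6}{1859}$ ($V = \frac{120}{37180} = 120 \cdot \frac{1}{37180} = \frac{6}{1859} \approx 0.0032275$)
$\sqrt{11510 + V} = \sqrt{11510 + \frac{6}{1859}} = \sqrt{\frac{21397096}{1859}} = \frac{2 \sqrt{58842014}}{143}$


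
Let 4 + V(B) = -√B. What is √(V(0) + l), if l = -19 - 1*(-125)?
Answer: √102 ≈ 10.100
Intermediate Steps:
V(B) = -4 - √B
l = 106 (l = -19 + 125 = 106)
√(V(0) + l) = √((-4 - √0) + 106) = √((-4 - 1*0) + 106) = √((-4 + 0) + 106) = √(-4 + 106) = √102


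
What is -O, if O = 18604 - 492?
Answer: -18112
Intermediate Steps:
O = 18112
-O = -1*18112 = -18112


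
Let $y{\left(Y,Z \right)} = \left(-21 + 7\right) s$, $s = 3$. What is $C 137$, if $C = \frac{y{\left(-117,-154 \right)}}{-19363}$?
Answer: $\frac{5754}{19363} \approx 0.29716$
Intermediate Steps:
$y{\left(Y,Z \right)} = -42$ ($y{\left(Y,Z \right)} = \left(-21 + 7\right) 3 = \left(-14\right) 3 = -42$)
$C = \frac{42}{19363}$ ($C = - \frac{42}{-19363} = \left(-42\right) \left(- \frac{1}{19363}\right) = \frac{42}{19363} \approx 0.0021691$)
$C 137 = \frac{42}{19363} \cdot 137 = \frac{5754}{19363}$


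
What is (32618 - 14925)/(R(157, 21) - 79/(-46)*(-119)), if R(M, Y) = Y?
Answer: -813878/8435 ≈ -96.488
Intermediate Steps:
(32618 - 14925)/(R(157, 21) - 79/(-46)*(-119)) = (32618 - 14925)/(21 - 79/(-46)*(-119)) = 17693/(21 - 79*(-1/46)*(-119)) = 17693/(21 + (79/46)*(-119)) = 17693/(21 - 9401/46) = 17693/(-8435/46) = 17693*(-46/8435) = -813878/8435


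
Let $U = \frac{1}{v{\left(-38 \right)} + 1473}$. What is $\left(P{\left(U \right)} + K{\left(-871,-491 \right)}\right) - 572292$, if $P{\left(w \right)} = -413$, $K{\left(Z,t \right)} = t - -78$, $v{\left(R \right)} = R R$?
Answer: $-573118$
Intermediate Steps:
$v{\left(R \right)} = R^{2}$
$K{\left(Z,t \right)} = 78 + t$ ($K{\left(Z,t \right)} = t + 78 = 78 + t$)
$U = \frac{1}{2917}$ ($U = \frac{1}{\left(-38\right)^{2} + 1473} = \frac{1}{1444 + 1473} = \frac{1}{2917} \approx 0.00034282$)
$\left(P{\left(U \right)} + K{\left(-871,-491 \right)}\right) - 572292 = \left(-413 + \left(78 - 491\right)\right) - 572292 = \left(-413 - 413\right) - 572292 = -826 - 572292 = -573118$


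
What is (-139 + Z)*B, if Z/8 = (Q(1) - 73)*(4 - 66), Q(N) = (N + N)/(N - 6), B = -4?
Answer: -725348/5 ≈ -1.4507e+5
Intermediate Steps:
Q(N) = 2*N/(-6 + N) (Q(N) = (2*N)/(-6 + N) = 2*N/(-6 + N))
Z = 182032/5 (Z = 8*((2*1/(-6 + 1) - 73)*(4 - 66)) = 8*((2*1/(-5) - 73)*(-62)) = 8*((2*1*(-⅕) - 73)*(-62)) = 8*((-⅖ - 73)*(-62)) = 8*(-367/5*(-62)) = 8*(22754/5) = 182032/5 ≈ 36406.)
(-139 + Z)*B = (-139 + 182032/5)*(-4) = (181337/5)*(-4) = -725348/5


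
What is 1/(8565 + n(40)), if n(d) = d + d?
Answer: 1/8645 ≈ 0.00011567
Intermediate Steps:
n(d) = 2*d
1/(8565 + n(40)) = 1/(8565 + 2*40) = 1/(8565 + 80) = 1/8645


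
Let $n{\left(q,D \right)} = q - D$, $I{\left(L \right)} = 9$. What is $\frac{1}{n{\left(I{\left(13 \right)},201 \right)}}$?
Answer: $- \frac{1}{192} \approx -0.0052083$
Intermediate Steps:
$\frac{1}{n{\left(I{\left(13 \right)},201 \right)}} = \frac{1}{9 - 201} = \frac{1}{-192} = - \frac{1}{192}$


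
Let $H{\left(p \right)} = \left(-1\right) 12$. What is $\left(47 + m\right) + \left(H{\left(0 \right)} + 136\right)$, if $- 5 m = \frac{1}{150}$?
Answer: $\frac{128249}{750} \approx 171.0$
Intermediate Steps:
$H{\left(p \right)} = -12$
$m = - \frac{1}{750}$ ($m = - \frac{1}{5 \cdot 150} = \left(- \frac{1}{5}\right) \frac{1}{150} = - \frac{1}{750} \approx -0.0013333$)
$\left(47 + m\right) + \left(H{\left(0 \right)} + 136\right) = \left(47 - \frac{1}{750}\right) + \left(-12 + 136\right) = \frac{35249}{750} + 124 = \frac{128249}{750}$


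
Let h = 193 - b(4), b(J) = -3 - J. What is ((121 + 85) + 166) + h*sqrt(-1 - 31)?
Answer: 372 + 800*I*sqrt(2) ≈ 372.0 + 1131.4*I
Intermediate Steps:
h = 200 (h = 193 - (-3 - 1*4) = 193 - (-3 - 4) = 193 - 1*(-7) = 193 + 7 = 200)
((121 + 85) + 166) + h*sqrt(-1 - 31) = ((121 + 85) + 166) + 200*sqrt(-1 - 31) = (206 + 166) + 200*sqrt(-32) = 372 + 200*(4*I*sqrt(2)) = 372 + 800*I*sqrt(2)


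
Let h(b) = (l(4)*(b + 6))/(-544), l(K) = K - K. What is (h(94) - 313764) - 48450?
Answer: -362214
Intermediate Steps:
l(K) = 0
h(b) = 0 (h(b) = (0*(b + 6))/(-544) = (0*(6 + b))*(-1/544) = 0*(-1/544) = 0)
(h(94) - 313764) - 48450 = (0 - 313764) - 48450 = -313764 - 48450 = -362214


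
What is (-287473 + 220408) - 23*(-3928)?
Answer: 23279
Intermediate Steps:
(-287473 + 220408) - 23*(-3928) = -67065 + 90344 = 23279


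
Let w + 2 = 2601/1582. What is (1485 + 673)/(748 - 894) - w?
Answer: -1665879/115486 ≈ -14.425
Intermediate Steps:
w = -563/1582 (w = -2 + 2601/1582 = -563/1582 ≈ -0.35588)
(1485 + 673)/(748 - 894) - w = (1485 + 673)/(748 - 894) - 1*(-563/1582) = 2158/(-146) + 563/1582 = 2158*(-1/146) + 563/1582 = -1079/73 + 563/1582 = -1665879/115486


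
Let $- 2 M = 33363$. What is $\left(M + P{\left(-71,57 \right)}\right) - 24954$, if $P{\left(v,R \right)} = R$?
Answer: $- \frac{83157}{2} \approx -41579.0$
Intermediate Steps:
$M = - \frac{33363}{2}$ ($M = \left(- \frac{1}{2}\right) 33363 = - \frac{33363}{2} \approx -16682.0$)
$\left(M + P{\left(-71,57 \right)}\right) - 24954 = \left(- \frac{33363}{2} + 57\right) - 24954 = - \frac{33249}{2} - 24954 = - \frac{83157}{2}$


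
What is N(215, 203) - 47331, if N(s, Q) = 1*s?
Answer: -47116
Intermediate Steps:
N(s, Q) = s
N(215, 203) - 47331 = 215 - 47331 = -47116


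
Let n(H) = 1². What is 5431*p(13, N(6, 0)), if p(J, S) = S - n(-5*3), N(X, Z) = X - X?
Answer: -5431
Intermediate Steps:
n(H) = 1
N(X, Z) = 0
p(J, S) = -1 + S (p(J, S) = S - 1*1 = S - 1 = -1 + S)
5431*p(13, N(6, 0)) = 5431*(-1 + 0) = 5431*(-1) = -5431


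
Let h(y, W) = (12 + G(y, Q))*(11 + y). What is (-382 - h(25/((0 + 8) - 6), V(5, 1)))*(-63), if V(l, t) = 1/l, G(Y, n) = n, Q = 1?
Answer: 86625/2 ≈ 43313.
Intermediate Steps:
h(y, W) = 143 + 13*y (h(y, W) = (12 + 1)*(11 + y) = 13*(11 + y) = 143 + 13*y)
(-382 - h(25/((0 + 8) - 6), V(5, 1)))*(-63) = (-382 - (143 + 13*(25/((0 + 8) - 6))))*(-63) = (-382 - (143 + 13*(25/(8 - 6))))*(-63) = (-382 - (143 + 13*(25/2)))*(-63) = (-382 - (143 + 325/2))*(-63) = (-382 - 1*611/2)*(-63) = (-382 - 611/2)*(-63) = -1375/2*(-63) = 86625/2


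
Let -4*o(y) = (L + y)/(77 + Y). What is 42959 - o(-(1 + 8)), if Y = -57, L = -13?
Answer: 1718349/40 ≈ 42959.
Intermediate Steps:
o(y) = 13/80 - y/80 (o(y) = -(-13 + y)/(4*(77 - 57)) = -(-13 + y)/(4*20) = -(-13/20 + y/20)/4 = 13/80 - y/80)
42959 - o(-(1 + 8)) = 42959 - (13/80 - (-1)*(1 + 8)/80) = 42959 - (13/80 - (-1)*9/80) = 42959 - (13/80 - 1/80*(-9)) = 42959 - (13/80 + 9/80) = 42959 - 1*11/40 = 42959 - 11/40 = 1718349/40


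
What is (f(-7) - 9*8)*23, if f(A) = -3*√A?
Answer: -1656 - 69*I*√7 ≈ -1656.0 - 182.56*I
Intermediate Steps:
(f(-7) - 9*8)*23 = (-3*I*√7 - 9*8)*23 = (-3*I*√7 - 72)*23 = (-72 - 3*I*√7)*23 = -1656 - 69*I*√7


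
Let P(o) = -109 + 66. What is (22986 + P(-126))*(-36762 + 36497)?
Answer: -6079895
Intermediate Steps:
P(o) = -43
(22986 + P(-126))*(-36762 + 36497) = (22986 - 43)*(-36762 + 36497) = 22943*(-265) = -6079895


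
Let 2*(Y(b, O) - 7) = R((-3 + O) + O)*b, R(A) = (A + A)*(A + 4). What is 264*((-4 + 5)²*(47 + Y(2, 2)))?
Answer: 16896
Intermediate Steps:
R(A) = 2*A*(4 + A) (R(A) = (2*A)*(4 + A) = 2*A*(4 + A))
Y(b, O) = 7 + b*(1 + 2*O)*(-3 + 2*O) (Y(b, O) = 7 + ((2*((-3 + O) + O)*(4 + ((-3 + O) + O)))*b)/2 = 7 + ((2*(-3 + 2*O)*(4 + (-3 + 2*O)))*b)/2 = 7 + ((2*(-3 + 2*O)*(1 + 2*O))*b)/2 = 7 + ((2*(1 + 2*O)*(-3 + 2*O))*b)/2 = 7 + (2*b*(1 + 2*O)*(-3 + 2*O))/2 = 7 + b*(1 + 2*O)*(-3 + 2*O))
264*((-4 + 5)²*(47 + Y(2, 2))) = 264*((-4 + 5)²*(47 + (7 + 2*(1 + 2*2)*(-3 + 2*2)))) = 264*(1²*(47 + (7 + 2*(1 + 4)*(-3 + 4)))) = 264*(1*(47 + (7 + 2*5*1))) = 264*(1*(47 + (7 + 10))) = 264*(1*(47 + 17)) = 264*(1*64) = 264*64 = 16896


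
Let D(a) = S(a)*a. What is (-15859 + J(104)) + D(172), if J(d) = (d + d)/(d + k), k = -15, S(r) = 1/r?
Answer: -1411154/89 ≈ -15856.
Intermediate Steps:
S(r) = 1/r
J(d) = 2*d/(-15 + d) (J(d) = (d + d)/(d - 15) = (2*d)/(-15 + d) = 2*d/(-15 + d))
D(a) = 1 (D(a) = a/a = 1)
(-15859 + J(104)) + D(172) = (-15859 + 2*104/(-15 + 104)) + 1 = (-15859 + 2*104/89) + 1 = (-15859 + 2*104*(1/89)) + 1 = (-15859 + 208/89) + 1 = -1411243/89 + 1 = -1411154/89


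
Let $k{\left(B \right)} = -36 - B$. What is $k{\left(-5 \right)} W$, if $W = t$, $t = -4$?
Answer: $124$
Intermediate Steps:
$W = -4$
$k{\left(-5 \right)} W = \left(-36 - -5\right) \left(-4\right) = \left(-36 + 5\right) \left(-4\right) = \left(-31\right) \left(-4\right) = 124$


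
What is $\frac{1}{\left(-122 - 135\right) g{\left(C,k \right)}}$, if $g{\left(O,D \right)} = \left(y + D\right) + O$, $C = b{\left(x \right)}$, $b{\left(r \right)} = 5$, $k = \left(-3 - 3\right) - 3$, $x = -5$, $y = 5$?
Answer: $- \frac{1}{257} \approx -0.0038911$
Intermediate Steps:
$k = -9$ ($k = -6 - 3 = -9$)
$C = 5$
$g{\left(O,D \right)} = 5 + D + O$ ($g{\left(O,D \right)} = \left(5 + D\right) + O = 5 + D + O$)
$\frac{1}{\left(-122 - 135\right) g{\left(C,k \right)}} = \frac{1}{\left(-122 - 135\right) \left(5 - 9 + 5\right)} = \frac{1}{\left(-257\right) 1} = \frac{1}{-257} = - \frac{1}{257}$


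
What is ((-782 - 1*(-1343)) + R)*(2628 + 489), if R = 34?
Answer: 1854615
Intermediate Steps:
((-782 - 1*(-1343)) + R)*(2628 + 489) = ((-782 - 1*(-1343)) + 34)*(2628 + 489) = ((-782 + 1343) + 34)*3117 = (561 + 34)*3117 = 595*3117 = 1854615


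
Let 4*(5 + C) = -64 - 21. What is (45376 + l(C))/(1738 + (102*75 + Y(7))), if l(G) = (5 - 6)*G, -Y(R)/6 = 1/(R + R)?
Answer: 1271263/262852 ≈ 4.8364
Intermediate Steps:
Y(R) = -3/R (Y(R) = -6/(R + R) = -6*1/(2*R) = -3/R)
C = -105/4 (C = -5 + (-64 - 21)/4 = -5 + (¼)*(-85) = -5 - 85/4 = -105/4 ≈ -26.250)
l(G) = -G
(45376 + l(C))/(1738 + (102*75 + Y(7))) = (45376 - 1*(-105/4))/(1738 + (102*75 - 3/7)) = (45376 + 105/4)/(1738 + (7650 - 3*⅐)) = 181609/(4*(1738 + (7650 - 3/7))) = 181609/(4*(1738 + 53547/7)) = 181609/(4*(65713/7)) = (181609/4)*(7/65713) = 1271263/262852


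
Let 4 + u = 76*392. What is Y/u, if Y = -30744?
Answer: -7686/7447 ≈ -1.0321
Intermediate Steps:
u = 29788 (u = -4 + 76*392 = -4 + 29792 = 29788)
Y/u = -30744/29788 = -30744*1/29788 = -7686/7447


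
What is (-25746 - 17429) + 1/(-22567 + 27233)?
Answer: -201454549/4666 ≈ -43175.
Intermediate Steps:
(-25746 - 17429) + 1/(-22567 + 27233) = -43175 + 1/4666 = -201454549/4666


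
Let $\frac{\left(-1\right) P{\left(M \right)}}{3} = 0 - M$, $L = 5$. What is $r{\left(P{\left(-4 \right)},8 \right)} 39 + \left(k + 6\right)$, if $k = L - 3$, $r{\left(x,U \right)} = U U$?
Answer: $2504$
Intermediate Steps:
$P{\left(M \right)} = 3 M$ ($P{\left(M \right)} = - 3 \left(0 - M\right) = - 3 \left(- M\right) = 3 M$)
$r{\left(x,U \right)} = U^{2}$
$k = 2$ ($k = 5 - 3 = 2$)
$r{\left(P{\left(-4 \right)},8 \right)} 39 + \left(k + 6\right) = 8^{2} \cdot 39 + \left(2 + 6\right) = 64 \cdot 39 + 8 = 2496 + 8 = 2504$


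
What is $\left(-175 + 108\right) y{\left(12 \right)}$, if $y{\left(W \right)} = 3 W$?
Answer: $-2412$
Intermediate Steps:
$\left(-175 + 108\right) y{\left(12 \right)} = \left(-175 + 108\right) 3 \cdot 12 = \left(-67\right) 36 = -2412$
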